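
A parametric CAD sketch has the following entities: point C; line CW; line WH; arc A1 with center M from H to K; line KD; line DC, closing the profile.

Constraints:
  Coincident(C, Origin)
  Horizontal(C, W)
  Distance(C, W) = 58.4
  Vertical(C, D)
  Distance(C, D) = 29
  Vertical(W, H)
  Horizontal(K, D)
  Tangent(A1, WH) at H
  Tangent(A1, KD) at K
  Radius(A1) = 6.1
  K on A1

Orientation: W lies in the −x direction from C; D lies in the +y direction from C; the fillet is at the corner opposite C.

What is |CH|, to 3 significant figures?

62.7

The virtual corner opposite C is at (-58.4, 29.0). A1 meets WH tangentially, so MH is at right angles to WH and since A1 is tangent to KD there, MK ⟂ KD, with radius 6.1, so the center M sits 6.1 in from both sides at M = (-52.3, 22.9). That places the tangent points at H = (-58.4, 22.9) on WH and K = (-52.3, 29.0) on KD. Then |CH| = |H − C| = 62.7.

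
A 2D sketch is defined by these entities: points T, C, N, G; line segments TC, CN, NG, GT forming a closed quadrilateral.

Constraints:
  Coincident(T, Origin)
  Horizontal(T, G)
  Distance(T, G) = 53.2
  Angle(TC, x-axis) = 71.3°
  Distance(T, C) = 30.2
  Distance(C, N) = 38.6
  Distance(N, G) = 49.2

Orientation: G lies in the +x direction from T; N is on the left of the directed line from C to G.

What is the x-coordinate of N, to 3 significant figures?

43.0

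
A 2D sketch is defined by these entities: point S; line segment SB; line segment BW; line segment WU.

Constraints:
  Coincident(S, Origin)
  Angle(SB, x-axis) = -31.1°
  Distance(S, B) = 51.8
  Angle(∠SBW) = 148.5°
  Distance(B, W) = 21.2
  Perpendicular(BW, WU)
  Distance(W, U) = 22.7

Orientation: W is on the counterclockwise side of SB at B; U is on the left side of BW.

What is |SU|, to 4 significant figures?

65.51

S is at the origin; SB runs at -31.1° with length 51.8, so B = 51.8·(cos -31.1°, sin -31.1°) = (44.35, -26.76). ∠SBW = 148.5°, so BW runs at -31.1° + (180° − 148.5°) = 0.4000° from the x-axis; with |BW| = 21.2, W = B + 21.2·(cos 0.4000°, sin 0.4000°) = (65.55, -26.61). BW ⟂ WU; with |WU| = 22.7 on the left of BW, U = W + 22.7·(-0.006981, 1.000) = (65.40, -3.909). Then |SU| = |U − S| = 65.51.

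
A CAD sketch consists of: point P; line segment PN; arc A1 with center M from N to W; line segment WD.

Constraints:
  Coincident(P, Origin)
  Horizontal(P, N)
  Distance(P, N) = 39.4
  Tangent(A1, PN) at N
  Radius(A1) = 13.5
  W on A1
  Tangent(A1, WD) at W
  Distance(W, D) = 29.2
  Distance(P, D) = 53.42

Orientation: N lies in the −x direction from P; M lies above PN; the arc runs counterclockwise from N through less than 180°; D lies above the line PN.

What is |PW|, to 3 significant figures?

30.2

Checks: |PN| = 39.40 ✓; |MW| = 13.50 ✓; ∠(MW, WD) = 90.00° ✓; |WD| = 29.20 ✓; |PD| = 53.42 ✓.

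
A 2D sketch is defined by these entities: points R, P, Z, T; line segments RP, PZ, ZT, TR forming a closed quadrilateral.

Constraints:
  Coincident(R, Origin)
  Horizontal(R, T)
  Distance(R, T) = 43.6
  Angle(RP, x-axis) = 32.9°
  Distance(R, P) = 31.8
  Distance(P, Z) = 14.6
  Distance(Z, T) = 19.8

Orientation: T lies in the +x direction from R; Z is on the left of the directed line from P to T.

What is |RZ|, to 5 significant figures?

45.558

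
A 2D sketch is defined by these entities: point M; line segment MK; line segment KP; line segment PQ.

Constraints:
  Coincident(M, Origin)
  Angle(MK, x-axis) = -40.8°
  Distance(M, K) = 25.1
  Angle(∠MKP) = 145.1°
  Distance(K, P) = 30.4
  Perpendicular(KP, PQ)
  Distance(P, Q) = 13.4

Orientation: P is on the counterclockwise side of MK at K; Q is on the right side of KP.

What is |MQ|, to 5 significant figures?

58.054

M is at the origin; MK runs at -40.8° with length 25.1, so K = 25.1·(cos -40.8°, sin -40.8°) = (19.001, -16.401). ∠MKP = 145.1°, so KP runs at -40.8° + (180° − 145.1°) = -5.9000° from the x-axis; with |KP| = 30.4, P = K + 30.4·(cos -5.9000°, sin -5.9000°) = (49.240, -19.526). The perpendicularity gives PQ at right angles to KP; with |PQ| = 13.4 on the right of KP, Q = P + 13.4·(-0.10279, -0.99470) = (47.862, -32.855). Then |MQ| = |Q − M| = 58.054.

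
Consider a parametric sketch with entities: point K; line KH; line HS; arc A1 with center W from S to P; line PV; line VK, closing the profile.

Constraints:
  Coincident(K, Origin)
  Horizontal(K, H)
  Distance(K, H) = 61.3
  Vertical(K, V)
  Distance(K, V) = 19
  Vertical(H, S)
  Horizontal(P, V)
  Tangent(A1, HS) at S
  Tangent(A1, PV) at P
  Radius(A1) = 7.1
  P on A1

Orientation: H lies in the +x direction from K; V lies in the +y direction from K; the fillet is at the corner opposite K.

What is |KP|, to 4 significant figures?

57.43

The virtual corner opposite K is at (61.30, 19.00). The tangent condition forces WS to be normal to HS and tangency of A1 to PV means the radius WP is perpendicular to PV, with radius 7.1, so the center W sits 7.1 in from both sides at W = (54.20, 11.90). That places the tangent points at S = (61.30, 11.90) on HS and P = (54.20, 19.00) on PV. Then |KP| = |P − K| = 57.43.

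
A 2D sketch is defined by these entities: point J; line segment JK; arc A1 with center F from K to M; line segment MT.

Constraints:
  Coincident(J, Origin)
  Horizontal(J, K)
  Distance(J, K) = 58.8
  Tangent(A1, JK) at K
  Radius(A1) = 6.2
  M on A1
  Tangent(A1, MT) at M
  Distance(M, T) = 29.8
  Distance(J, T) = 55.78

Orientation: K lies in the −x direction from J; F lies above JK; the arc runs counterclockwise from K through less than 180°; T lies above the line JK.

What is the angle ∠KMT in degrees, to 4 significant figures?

142.8°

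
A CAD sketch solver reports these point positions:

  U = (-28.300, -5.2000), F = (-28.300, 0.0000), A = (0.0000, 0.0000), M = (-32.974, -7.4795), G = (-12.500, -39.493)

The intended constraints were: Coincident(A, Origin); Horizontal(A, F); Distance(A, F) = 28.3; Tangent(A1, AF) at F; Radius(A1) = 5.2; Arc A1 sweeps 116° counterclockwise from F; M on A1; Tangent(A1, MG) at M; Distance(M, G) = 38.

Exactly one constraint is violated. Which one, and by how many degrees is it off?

Tangent(A1, MG) at M — off by 6.60°.

A = (0.00, 0.00) ✓; A.y = 0.00, F.y = 0.00 ✓; |AF| = 28.30 ✓; ∠(UF, FA) = 90.00° ✓; |UF| = 5.200 ✓; bearing(U→M) − bearing(U→F) = 116.0° ✓; |UM| = 5.200 ✓; ∠(UM, MG) = 83.40° ✗; |MG| = 38.00 ✓.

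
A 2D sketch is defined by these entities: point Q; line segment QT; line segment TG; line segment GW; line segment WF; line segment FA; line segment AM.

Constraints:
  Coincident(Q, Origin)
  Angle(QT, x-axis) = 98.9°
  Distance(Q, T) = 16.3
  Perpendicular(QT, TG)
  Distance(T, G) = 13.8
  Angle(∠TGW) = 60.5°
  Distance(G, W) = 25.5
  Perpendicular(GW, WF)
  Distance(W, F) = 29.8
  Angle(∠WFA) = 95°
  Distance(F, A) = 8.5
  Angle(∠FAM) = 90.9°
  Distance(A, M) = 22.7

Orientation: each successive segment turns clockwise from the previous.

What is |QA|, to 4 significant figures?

26.85

Q is at the origin; QT runs at 98.9° with length 16.3, so T = (-2.522, 16.10). QT is perpendicular to TG, so TG runs at 8.900°; with |TG| = 13.8, G = (11.11, 18.24). ∠TGW = 60.5° gives GW at -110.6° from the x-axis; with |GW| = 25.5, W = (2.140, -5.631). GW is perpendicular to WF, so WF runs at 159.4°; with |WF| = 29.8, F = (-25.75, 4.854). ∠WFA = 95.0° gives FA at 74.40° from the x-axis; with |FA| = 8.5, A = (-23.47, 13.04). Then |QA| = |A − Q| = 26.85.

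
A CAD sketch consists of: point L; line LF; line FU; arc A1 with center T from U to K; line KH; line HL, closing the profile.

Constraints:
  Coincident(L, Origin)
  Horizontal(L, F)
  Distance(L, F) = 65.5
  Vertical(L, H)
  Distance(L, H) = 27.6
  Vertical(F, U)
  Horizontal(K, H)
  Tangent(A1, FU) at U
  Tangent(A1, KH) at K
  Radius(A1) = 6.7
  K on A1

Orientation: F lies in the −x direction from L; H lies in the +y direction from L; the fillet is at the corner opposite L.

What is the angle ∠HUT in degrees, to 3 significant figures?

5.84°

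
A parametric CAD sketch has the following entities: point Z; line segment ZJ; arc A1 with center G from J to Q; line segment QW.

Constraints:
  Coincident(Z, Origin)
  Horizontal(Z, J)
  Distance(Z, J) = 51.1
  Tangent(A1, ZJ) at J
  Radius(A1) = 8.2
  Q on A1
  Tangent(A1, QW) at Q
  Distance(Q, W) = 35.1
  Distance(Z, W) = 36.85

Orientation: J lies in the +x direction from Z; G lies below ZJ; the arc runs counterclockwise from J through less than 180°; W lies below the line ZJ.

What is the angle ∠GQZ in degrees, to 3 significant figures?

143°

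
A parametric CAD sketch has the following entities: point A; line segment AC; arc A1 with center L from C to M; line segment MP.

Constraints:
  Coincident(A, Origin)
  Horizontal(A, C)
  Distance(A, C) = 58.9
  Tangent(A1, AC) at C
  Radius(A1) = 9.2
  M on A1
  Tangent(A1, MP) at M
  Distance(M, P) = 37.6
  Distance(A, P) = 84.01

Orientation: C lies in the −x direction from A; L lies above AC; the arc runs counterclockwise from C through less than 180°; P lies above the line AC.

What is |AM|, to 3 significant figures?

52.8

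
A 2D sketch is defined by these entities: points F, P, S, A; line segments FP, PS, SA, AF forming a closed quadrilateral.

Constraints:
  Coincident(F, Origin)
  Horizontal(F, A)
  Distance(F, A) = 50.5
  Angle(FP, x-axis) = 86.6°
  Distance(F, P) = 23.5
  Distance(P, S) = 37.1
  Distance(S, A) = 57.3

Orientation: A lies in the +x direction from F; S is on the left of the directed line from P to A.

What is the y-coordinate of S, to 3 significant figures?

51.6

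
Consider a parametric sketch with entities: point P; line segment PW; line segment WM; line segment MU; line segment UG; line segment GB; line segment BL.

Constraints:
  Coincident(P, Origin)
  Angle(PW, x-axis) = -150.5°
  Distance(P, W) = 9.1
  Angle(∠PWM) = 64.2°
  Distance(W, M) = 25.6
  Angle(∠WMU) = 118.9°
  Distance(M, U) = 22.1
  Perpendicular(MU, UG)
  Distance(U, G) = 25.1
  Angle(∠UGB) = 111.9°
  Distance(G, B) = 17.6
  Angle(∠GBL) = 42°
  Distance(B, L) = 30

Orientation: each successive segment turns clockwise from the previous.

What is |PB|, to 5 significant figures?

12.600

P is at the origin; PW runs at -150.5° with length 9.1, so W = (-7.9202, -4.4811). ∠PWM = 64.2° gives WM at 93.700° from the x-axis; with |WM| = 25.6, M = (-9.5723, 21.066). ∠WMU = 118.9° gives MU at 32.600° from the x-axis; with |MU| = 22.1, U = (9.0459, 32.972). The perpendicularity gives UG at right angles to MU, so UG runs at -57.400°; with |UG| = 25.1, G = (22.569, 11.827). ∠UGB = 111.9° gives GB at -125.50° from the x-axis; with |GB| = 17.6, B = (12.349, -2.5016). Then |PB| = |B − P| = 12.600.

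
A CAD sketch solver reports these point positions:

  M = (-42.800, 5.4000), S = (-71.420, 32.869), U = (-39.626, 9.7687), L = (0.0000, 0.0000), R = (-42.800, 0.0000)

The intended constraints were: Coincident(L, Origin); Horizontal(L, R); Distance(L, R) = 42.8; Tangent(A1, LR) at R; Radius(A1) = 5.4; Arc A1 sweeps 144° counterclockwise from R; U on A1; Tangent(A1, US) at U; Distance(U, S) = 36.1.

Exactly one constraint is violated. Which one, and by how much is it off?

Distance(U, S) = 36.1 — off by 3.20.

L = (0.00, 0.00) ✓; L.y = 0.00, R.y = 0.00 ✓; |LR| = 42.80 ✓; ∠(MR, RL) = 90.00° ✓; |MR| = 5.400 ✓; bearing(M→U) − bearing(M→R) = 144.0° ✓; |MU| = 5.400 ✓; ∠(MU, US) = 90.00° ✓; |US| = 39.30 ✗.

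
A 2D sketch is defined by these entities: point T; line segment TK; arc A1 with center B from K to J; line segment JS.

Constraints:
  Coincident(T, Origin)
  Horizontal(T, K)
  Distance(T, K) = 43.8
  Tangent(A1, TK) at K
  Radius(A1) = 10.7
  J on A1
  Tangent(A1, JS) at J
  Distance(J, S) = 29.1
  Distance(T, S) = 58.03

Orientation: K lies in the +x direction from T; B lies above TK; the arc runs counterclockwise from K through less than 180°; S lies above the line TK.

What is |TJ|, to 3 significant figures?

55.6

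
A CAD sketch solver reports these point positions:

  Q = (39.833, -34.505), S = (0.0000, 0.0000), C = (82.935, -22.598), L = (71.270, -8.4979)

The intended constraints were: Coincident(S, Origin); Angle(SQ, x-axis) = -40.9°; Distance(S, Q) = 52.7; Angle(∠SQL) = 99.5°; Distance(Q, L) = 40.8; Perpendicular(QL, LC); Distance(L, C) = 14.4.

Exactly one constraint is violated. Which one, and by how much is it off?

Distance(L, C) = 14.4 — off by 3.90.

S = (0.00, 0.00) ✓; SQ at -40.90° ✓; |SQ| = 52.70 ✓; ∠SQL = 99.50° ✓; |QL| = 40.80 ✓; ∠(QL, LC) = 90.00° ✓; |LC| = 18.30 ✗.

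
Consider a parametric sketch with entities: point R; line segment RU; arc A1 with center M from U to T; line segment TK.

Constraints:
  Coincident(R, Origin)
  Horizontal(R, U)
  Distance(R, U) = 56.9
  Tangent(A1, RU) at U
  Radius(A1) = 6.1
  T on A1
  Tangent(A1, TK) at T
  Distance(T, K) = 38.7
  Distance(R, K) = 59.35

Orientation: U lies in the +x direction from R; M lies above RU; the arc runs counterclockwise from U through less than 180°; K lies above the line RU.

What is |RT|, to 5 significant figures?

62.781

Checks: ∠(MU, UR) = 90.00° ✓; |MT| = 6.100 ✓; ∠(MT, TK) = 90.00° ✓; |TK| = 38.70 ✓; |RK| = 59.35 ✓.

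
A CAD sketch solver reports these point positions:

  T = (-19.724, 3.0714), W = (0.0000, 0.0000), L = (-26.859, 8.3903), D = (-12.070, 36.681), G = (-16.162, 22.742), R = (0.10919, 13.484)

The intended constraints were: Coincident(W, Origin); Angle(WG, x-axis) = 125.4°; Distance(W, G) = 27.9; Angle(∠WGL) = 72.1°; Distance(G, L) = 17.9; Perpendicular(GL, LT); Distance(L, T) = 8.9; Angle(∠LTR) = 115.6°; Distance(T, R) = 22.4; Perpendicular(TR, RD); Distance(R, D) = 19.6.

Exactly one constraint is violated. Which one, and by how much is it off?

Distance(R, D) = 19.6 — off by 6.60.

W = (0.00, 0.00) ✓; WG at 125.4° ✓; |WG| = 27.90 ✓; ∠WGL = 72.10° ✓; |GL| = 17.90 ✓; ∠(GL, LT) = 90.00° ✓; |LT| = 8.899 ✓; ∠LTR = 115.6° ✓; |TR| = 22.40 ✓; ∠(TR, RD) = 90.00° ✓; |RD| = 26.20 ✗.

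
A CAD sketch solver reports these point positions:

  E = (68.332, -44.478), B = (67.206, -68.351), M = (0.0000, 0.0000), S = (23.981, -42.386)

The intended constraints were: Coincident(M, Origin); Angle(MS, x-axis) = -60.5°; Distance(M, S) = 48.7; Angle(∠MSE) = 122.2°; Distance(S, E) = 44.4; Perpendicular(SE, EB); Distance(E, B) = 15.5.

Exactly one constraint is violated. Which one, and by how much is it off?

Distance(E, B) = 15.5 — off by 8.40.

M = (0.00, 0.00) ✓; MS at -60.50° ✓; |MS| = 48.70 ✓; ∠MSE = 122.2° ✓; |SE| = 44.40 ✓; ∠(SE, EB) = 90.00° ✓; |EB| = 23.90 ✗.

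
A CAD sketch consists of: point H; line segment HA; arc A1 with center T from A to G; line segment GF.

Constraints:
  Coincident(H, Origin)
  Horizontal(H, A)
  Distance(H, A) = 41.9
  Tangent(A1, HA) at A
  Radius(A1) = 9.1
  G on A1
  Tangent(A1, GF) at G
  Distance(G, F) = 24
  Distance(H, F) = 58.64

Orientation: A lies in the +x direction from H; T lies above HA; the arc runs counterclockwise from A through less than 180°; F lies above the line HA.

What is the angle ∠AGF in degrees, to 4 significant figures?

131.2°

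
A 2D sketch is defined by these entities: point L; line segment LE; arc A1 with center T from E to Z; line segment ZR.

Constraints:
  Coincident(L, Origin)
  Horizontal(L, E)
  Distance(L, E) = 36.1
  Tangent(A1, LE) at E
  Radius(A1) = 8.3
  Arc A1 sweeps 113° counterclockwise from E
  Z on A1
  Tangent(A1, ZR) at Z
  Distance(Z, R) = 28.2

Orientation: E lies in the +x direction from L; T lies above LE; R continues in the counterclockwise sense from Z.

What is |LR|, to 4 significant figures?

49.77

On A1, E sits at bearing -90° from T; a 113° counterclockwise sweep puts Z at bearing 23°, so Z = T + 8.3·(cos 23°, sin 23°) = (43.74, 11.54). Since A1 is tangent to ZR there, TZ ⟂ ZR, so ZR runs along (−sin 23°, cos 23°); with |ZR| = 28.2, R = (32.72, 37.50). Then |LR| = |R − L| = 49.77.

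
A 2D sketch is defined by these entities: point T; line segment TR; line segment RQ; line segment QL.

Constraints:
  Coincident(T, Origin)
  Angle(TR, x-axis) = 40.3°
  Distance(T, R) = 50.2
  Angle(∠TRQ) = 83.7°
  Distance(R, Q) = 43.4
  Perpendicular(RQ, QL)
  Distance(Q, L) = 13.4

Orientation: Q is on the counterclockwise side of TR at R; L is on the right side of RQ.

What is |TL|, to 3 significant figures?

73.8

T is at the origin; TR runs at 40.3° with length 50.2, so R = 50.2·(cos 40.3°, sin 40.3°) = (38.3, 32.5). ∠TRQ = 83.7°, so RQ runs at 40.3° + (180° − 83.7°) = 137° from the x-axis; with |RQ| = 43.4, Q = R + 43.4·(cos 137°, sin 137°) = (6.75, 62.3). RQ ⟂ QL; with |QL| = 13.4 on the right of RQ, L = Q + 13.4·(0.687, 0.727) = (16.0, 72.0). Then |TL| = |L − T| = 73.8.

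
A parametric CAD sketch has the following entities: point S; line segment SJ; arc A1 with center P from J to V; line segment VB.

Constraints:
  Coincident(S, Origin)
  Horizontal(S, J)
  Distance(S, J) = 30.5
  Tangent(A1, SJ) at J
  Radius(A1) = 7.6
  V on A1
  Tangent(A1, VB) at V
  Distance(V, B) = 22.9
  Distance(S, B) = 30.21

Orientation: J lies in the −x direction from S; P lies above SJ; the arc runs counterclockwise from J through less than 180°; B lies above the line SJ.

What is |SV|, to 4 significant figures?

23.91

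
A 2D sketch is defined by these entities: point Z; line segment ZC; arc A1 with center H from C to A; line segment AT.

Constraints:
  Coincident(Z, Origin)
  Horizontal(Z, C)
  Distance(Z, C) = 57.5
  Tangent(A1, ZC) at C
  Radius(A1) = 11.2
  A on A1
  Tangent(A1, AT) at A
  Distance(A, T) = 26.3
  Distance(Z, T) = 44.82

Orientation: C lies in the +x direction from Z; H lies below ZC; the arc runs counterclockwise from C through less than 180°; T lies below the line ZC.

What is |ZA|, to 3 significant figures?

48.1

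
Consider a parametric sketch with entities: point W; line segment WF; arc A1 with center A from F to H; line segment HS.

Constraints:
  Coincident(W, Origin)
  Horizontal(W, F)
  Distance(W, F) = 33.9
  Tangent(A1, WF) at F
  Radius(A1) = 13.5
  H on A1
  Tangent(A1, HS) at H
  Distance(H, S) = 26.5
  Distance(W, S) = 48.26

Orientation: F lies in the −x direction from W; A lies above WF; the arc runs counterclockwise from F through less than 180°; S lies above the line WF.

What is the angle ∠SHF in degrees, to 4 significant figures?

130.9°

Checks: W.y = 0.00, F.y = 0.00 ✓; |AH| = 13.50 ✓; ∠(AH, HS) = 90.00° ✓; |HS| = 26.50 ✓; |WS| = 48.26 ✓.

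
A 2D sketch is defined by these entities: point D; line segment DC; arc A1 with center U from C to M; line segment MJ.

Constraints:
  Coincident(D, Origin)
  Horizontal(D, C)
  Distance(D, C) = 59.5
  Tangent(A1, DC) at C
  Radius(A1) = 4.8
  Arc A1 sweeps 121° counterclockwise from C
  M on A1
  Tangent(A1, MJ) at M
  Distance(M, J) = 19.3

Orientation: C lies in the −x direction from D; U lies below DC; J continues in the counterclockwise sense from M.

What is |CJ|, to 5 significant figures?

24.518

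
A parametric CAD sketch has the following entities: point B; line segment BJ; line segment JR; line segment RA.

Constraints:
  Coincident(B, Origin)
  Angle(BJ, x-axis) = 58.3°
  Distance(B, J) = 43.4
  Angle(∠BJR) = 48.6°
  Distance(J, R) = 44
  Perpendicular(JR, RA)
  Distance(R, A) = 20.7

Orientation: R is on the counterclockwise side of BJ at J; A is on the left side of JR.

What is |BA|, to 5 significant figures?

19.355

B is at the origin; BJ runs at 58.3° with length 43.4, so J = 43.4·(cos 58.3°, sin 58.3°) = (22.805, 36.925). ∠BJR = 48.6°, so JR runs at 58.3° + (180° − 48.6°) = 189.70° from the x-axis; with |JR| = 44.0, R = J + 44.0·(cos 189.70°, sin 189.70°) = (-20.565, 29.512). The perpendicularity gives RA at right angles to JR; with |RA| = 20.7 on the left of JR, A = R + 20.7·(0.16849, -0.98570) = (-17.078, 9.1076). Then |BA| = |A − B| = 19.355.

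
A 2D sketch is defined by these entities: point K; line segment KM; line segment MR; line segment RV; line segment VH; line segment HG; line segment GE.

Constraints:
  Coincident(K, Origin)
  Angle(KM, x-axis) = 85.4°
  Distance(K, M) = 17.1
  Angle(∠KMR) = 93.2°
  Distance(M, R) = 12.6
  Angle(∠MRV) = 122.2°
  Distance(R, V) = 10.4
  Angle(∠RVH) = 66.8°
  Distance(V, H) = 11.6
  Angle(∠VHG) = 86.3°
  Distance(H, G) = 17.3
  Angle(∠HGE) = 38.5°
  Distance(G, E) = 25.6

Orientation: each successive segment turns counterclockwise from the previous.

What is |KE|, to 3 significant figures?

24.3

K is at the origin; KM runs at 85.4° with length 17.1, so M = (1.37, 17.0). ∠KMR = 93.2° gives MR at 172° from the x-axis; with |MR| = 12.6, R = (-11.1, 18.8). ∠MRV = 122.2° gives RV at -130° from the x-axis; with |RV| = 10.4, V = (-17.8, 10.8). ∠RVH = 66.8° gives VH at -16.8° from the x-axis; with |VH| = 11.6, H = (-6.69, 7.44). ∠VHG = 86.3° gives HG at 76.9° from the x-axis; with |HG| = 17.3, G = (-2.77, 24.3). ∠HGE = 38.5° gives GE at -142° from the x-axis; with |GE| = 25.6, E = (-22.8, 8.38). Then |KE| = |E − K| = 24.3.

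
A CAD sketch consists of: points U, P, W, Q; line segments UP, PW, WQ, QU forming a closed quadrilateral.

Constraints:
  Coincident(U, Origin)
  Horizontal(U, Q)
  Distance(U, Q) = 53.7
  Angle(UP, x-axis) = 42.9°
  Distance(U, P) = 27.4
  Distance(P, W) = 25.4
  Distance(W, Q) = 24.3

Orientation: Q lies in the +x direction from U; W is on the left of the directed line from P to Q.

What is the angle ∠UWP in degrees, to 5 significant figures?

17.472°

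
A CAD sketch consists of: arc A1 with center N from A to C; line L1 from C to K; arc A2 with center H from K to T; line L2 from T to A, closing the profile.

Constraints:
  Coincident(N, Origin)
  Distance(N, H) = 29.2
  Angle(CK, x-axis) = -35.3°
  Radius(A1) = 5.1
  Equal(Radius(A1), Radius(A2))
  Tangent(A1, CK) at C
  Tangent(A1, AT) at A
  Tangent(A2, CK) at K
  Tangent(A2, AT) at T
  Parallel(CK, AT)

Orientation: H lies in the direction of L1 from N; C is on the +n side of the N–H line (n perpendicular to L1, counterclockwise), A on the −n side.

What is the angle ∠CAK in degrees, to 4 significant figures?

70.74°

The slot axis is L1's direction at -35.3°, so u = (cos -35.3°, sin -35.3°) = (0.8161, -0.5779) and n = (−sin -35.3°, cos -35.3°) = (0.5779, 0.8161). N is at the origin and H lies 29.2 along u from N, so H = 29.2·u = (23.83, -16.87). Tangency of A1 to both parallel lines with radius 5.1 puts C and A at N ± 5.1·n: C = (2.947, 4.162), A = (-2.947, -4.162). Equal radii place K and T the same way about H: K = H + 5.1·n = (26.78, -12.71), T = H − 5.1·n = (20.88, -21.04). Then cos ∠CAK = AC·AK / (|AC||AK|), giving 70.74°.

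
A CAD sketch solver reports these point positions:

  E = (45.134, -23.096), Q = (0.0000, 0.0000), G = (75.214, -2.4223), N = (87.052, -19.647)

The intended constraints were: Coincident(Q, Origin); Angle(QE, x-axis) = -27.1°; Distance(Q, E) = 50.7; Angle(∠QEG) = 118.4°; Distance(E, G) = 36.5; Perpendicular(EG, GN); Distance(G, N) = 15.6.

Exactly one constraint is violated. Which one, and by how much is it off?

Distance(G, N) = 15.6 — off by 5.30.

Q = (0.00, 0.00) ✓; QE at -27.10° ✓; |QE| = 50.70 ✓; ∠QEG = 118.4° ✓; |EG| = 36.50 ✓; ∠(EG, GN) = 90.00° ✓; |GN| = 20.90 ✗.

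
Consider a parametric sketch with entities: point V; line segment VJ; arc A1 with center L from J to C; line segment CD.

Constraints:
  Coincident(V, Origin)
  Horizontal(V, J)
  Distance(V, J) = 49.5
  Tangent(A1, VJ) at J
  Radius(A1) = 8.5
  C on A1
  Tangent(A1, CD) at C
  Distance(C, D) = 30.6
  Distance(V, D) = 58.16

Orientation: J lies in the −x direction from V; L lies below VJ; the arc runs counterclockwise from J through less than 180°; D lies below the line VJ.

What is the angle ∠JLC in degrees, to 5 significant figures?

117.94°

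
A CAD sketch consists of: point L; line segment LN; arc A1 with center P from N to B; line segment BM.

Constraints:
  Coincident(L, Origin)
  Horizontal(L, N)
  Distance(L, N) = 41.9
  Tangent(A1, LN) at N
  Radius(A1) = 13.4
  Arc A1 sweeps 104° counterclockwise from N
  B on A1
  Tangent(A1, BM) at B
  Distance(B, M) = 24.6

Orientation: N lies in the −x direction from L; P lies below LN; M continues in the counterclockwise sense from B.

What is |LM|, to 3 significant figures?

63.5

L is at the origin; L and N share the same y with |LN| = 41.9 and N on the −x side, so N = (-41.9, 0.00). Since A1 is tangent to LN there, PN ⟂ LN, so P = N + (0, -13.4) = (-41.9, -13.4). On A1, N sits at bearing 90° from P; a 104° counterclockwise sweep puts B at bearing 194°, so B = P + 13.4·(cos 194°, sin 194°) = (-54.9, -16.6). Since A1 is tangent to BM there, PB ⟂ BM, so BM runs along (−sin 194°, cos 194°); with |BM| = 24.6, M = (-49.0, -40.5). Then |LM| = |M − L| = 63.5.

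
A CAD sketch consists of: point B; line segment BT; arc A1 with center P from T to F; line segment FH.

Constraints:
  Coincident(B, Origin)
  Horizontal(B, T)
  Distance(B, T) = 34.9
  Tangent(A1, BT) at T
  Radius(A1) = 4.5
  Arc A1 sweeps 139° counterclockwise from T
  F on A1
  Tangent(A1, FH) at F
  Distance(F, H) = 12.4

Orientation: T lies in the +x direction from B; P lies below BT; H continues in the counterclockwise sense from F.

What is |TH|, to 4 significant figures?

17.26

On A1, T sits at bearing 90° from P; a 139° counterclockwise sweep puts F at bearing 229°, so F = P + 4.5·(cos 229°, sin 229°) = (31.95, -7.896). Tangency of A1 to FH means the radius PF is perpendicular to FH, so FH runs along (−sin 229°, cos 229°); with |FH| = 12.4, H = (41.31, -16.03). Then |TH| = |H − T| = 17.26.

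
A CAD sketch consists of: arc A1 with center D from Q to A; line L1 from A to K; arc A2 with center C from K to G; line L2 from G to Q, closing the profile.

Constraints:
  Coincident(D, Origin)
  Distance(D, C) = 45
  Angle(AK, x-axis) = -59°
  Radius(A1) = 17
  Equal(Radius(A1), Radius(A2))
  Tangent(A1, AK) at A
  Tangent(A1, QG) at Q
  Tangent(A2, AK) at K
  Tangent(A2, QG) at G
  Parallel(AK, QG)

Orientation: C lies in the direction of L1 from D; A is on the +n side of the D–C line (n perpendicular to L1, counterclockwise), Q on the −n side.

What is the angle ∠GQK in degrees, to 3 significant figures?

37.1°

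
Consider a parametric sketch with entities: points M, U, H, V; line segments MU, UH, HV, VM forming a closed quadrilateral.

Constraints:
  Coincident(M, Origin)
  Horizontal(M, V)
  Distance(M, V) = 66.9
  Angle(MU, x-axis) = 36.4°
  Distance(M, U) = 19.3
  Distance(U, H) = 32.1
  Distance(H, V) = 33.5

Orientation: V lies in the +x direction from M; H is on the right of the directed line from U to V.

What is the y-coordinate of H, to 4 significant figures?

-13.19

Checks: M.y = 0.00, V.y = 0.00 ✓; |UH| = 32.10 ✓; |HV| = 33.50 ✓.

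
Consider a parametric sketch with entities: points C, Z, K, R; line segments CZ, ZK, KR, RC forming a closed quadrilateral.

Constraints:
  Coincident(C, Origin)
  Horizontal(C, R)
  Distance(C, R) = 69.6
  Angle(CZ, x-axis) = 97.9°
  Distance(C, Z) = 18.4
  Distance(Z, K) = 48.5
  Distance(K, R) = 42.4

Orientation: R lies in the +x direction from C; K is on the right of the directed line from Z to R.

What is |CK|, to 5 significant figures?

35.173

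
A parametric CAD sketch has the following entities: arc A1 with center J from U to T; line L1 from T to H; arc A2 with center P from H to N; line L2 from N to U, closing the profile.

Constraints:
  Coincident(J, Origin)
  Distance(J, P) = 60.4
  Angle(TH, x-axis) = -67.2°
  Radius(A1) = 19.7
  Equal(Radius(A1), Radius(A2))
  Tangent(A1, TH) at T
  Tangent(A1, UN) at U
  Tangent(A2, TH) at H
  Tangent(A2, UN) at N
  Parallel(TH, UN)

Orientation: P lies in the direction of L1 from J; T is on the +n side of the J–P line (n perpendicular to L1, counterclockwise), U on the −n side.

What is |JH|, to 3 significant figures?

63.5

The slot axis is L1's direction at -67.2°, so u = (cos -67.2°, sin -67.2°) = (0.388, -0.922) and n = (−sin -67.2°, cos -67.2°) = (0.922, 0.388). J is at the origin and P lies 60.4 along u from J, so P = 60.4·u = (23.4, -55.7). Tangency of A1 to both parallel lines with radius 19.7 puts T and U at J ± 19.7·n: T = (18.2, 7.63), U = (-18.2, -7.63). Equal radii place H and N the same way about P: H = P + 19.7·n = (41.6, -48.0), N = P − 19.7·n = (5.25, -63.3). Then |JH| = |H − J| = 63.5.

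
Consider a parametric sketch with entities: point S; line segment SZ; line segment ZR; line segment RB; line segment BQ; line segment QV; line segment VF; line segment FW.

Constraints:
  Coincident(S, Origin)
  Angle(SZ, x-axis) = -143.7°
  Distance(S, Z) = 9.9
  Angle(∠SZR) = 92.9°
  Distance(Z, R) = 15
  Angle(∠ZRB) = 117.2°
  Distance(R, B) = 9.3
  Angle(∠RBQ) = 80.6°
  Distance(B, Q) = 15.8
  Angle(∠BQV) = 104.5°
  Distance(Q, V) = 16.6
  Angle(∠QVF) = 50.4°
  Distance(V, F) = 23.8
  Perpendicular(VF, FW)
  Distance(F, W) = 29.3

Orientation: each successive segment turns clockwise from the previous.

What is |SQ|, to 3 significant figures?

5.70

S is at the origin; SZ runs at -143.7° with length 9.9, so Z = (-7.98, -5.86). ∠SZR = 92.9° gives ZR at 129° from the x-axis; with |ZR| = 15.0, R = (-17.5, 5.76). ∠ZRB = 117.2° gives RB at 66.4° from the x-axis; with |RB| = 9.3, B = (-13.7, 14.3). ∠RBQ = 80.6° gives BQ at -33.0° from the x-axis; with |BQ| = 15.8, Q = (-0.485, 5.68). Then |SQ| = |Q − S| = 5.70.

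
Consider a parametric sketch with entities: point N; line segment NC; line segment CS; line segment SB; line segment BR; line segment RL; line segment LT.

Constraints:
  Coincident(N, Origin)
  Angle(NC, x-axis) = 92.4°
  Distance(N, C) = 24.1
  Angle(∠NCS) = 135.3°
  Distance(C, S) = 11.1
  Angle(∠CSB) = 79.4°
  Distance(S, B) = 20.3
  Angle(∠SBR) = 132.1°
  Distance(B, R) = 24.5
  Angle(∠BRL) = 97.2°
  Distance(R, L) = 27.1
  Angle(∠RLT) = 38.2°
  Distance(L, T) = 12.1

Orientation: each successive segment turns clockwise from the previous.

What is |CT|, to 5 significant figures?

23.556

N is at the origin; NC runs at 92.4° with length 24.1, so C = (-1.0092, 24.079). ∠NCS = 135.3° gives CS at 47.700° from the x-axis; with |CS| = 11.1, S = (6.4612, 32.289). ∠CSB = 79.4° gives SB at -52.900° from the x-axis; with |SB| = 20.3, B = (18.706, 16.098). ∠SBR = 132.1° gives BR at -100.80° from the x-axis; with |BR| = 24.5, R = (14.116, -7.9682). ∠BRL = 97.2° gives RL at 176.40° from the x-axis; with |RL| = 27.1, L = (-12.931, -6.2666). ∠RLT = 38.2° gives LT at 34.600° from the x-axis; with |LT| = 12.1, T = (-2.9711, 0.60431). Then |CT| = |T − C| = 23.556.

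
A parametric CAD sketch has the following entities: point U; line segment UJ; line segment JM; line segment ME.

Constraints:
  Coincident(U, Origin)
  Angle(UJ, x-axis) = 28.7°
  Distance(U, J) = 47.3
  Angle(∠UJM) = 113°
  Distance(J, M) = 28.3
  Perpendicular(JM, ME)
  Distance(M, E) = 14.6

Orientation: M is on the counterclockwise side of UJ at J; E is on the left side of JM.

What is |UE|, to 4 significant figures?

55.01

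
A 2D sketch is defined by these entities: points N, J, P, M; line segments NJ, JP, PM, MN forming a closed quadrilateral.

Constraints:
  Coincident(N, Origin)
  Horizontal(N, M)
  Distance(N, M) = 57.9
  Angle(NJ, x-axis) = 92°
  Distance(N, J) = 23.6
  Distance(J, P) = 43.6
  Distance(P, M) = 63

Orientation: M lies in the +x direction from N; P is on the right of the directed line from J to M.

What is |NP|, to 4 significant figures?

20.09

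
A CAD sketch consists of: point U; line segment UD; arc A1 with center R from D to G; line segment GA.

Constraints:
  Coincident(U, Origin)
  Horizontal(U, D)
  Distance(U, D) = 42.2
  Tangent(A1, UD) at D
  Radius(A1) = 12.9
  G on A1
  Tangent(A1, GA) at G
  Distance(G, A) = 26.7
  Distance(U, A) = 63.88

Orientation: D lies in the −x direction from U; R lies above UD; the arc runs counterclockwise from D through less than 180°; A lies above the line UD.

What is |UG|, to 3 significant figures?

38.1

Checks: ∠(RD, DU) = 90.00° ✓; |RD| = 12.90 ✓; |RG| = 12.90 ✓; ∠(RG, GA) = 90.00° ✓; |GA| = 26.70 ✓; |UA| = 63.88 ✓.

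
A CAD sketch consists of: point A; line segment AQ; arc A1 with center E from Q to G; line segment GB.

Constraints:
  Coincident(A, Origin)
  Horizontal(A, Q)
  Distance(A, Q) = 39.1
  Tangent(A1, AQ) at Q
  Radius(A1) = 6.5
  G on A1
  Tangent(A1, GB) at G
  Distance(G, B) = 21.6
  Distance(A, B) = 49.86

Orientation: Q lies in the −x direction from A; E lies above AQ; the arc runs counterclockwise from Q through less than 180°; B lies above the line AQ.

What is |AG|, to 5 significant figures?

34.154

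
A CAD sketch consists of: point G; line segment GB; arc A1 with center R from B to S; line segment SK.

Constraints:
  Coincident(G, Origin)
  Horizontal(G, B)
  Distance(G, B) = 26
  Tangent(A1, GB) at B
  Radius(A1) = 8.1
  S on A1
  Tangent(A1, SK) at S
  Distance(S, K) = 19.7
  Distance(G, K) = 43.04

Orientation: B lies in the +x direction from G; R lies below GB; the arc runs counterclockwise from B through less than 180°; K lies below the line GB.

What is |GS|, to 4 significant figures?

23.79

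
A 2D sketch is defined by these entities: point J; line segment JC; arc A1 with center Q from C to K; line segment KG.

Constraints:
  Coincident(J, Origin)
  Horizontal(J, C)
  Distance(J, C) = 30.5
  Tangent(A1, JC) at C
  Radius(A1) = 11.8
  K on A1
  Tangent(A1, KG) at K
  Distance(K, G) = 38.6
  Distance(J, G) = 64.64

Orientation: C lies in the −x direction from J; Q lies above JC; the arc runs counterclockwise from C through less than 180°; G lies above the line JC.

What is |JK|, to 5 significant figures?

26.906

J is at the origin; JC is horizontal with |JC| = 30.5 and C on the −x side, so C = (-30.500, 0.0000). The tangent condition forces QC to be normal to JC, so Q = C + (0, 11.8) = (-30.500, 11.800). Since QK ⟂ KG (tangency), |QG| = √(11.8² + 38.6²) = 40.363 regardless of where K sits on A1. So G lies on both circle(J, 64.64) and circle(Q, 40.363); the above-JC intersection is G = (-39.537, 51.139). K is the foot of the tangent from G: K = (-20.274, 17.689).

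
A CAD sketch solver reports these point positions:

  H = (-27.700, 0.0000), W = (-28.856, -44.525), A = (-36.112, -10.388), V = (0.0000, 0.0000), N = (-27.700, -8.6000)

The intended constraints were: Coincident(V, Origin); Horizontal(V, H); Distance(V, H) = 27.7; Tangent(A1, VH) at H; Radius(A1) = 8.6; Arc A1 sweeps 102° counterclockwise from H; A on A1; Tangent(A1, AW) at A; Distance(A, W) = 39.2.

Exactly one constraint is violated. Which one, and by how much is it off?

Distance(A, W) = 39.2 — off by 4.30.

V = (0.00, 0.00) ✓; V.y = 0.00, H.y = 0.00 ✓; |VH| = 27.70 ✓; ∠(NH, HV) = 90.00° ✓; |NH| = 8.600 ✓; bearing(N→A) − bearing(N→H) = 102.0° ✓; |NA| = 8.600 ✓; ∠(NA, AW) = 90.00° ✓; |AW| = 34.90 ✗.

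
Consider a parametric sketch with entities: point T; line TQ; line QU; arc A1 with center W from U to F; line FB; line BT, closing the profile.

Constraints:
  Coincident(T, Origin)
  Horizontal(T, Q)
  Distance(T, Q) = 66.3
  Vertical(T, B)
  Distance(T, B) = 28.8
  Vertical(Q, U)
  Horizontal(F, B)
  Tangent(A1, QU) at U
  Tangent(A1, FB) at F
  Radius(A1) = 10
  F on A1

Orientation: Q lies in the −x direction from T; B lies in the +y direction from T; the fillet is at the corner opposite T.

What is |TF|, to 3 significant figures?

63.2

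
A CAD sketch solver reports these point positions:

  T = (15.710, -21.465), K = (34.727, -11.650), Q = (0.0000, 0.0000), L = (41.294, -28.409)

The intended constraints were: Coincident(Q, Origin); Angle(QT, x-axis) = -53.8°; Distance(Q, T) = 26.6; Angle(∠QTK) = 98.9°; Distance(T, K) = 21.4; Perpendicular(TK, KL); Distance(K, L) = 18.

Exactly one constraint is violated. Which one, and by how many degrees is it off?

Perpendicular(TK, KL) — off by 5.90°.

Q = (0.00, 0.00) ✓; QT at -53.80° ✓; |QT| = 26.60 ✓; ∠QTK = 98.90° ✓; |TK| = 21.40 ✓; ∠(TK, KL) = 95.90° ✗; |KL| = 18.00 ✓.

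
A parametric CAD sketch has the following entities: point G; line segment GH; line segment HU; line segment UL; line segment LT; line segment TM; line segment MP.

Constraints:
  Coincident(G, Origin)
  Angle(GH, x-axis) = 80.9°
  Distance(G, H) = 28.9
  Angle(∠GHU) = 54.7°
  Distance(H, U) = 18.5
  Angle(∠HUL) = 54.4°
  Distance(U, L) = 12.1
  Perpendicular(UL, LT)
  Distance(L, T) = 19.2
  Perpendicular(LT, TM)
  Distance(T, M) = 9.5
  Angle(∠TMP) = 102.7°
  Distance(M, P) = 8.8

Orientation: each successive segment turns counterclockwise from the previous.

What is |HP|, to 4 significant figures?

11.03

LT is perpendicular to TM, so TM runs at 151.8°; with |TM| = 9.5, M = (-0.6641, 36.06). ∠TMP = 102.7° gives MP at -130.9° from the x-axis; with |MP| = 8.8, P = (-6.426, 29.41). Then |HP| = |P − H| = 11.03.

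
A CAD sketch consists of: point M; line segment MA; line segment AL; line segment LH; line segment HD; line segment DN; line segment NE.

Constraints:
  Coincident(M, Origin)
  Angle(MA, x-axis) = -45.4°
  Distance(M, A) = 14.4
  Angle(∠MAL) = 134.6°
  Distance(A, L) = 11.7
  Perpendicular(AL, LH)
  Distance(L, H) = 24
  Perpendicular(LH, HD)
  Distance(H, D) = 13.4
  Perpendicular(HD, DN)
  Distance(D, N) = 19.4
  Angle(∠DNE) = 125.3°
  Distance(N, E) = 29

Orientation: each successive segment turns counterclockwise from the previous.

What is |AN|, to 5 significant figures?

4.9041

M is at the origin; MA runs at -45.4° with length 14.4, so A = (10.111, -10.253). ∠MAL = 134.6° gives AL at 0.0000° from the x-axis; with |AL| = 11.7, L = (21.811, -10.253). The perpendicularity gives LH at right angles to AL, so LH runs at 90.000°; with |LH| = 24.0, H = (21.811, 13.747). LH ⟂ HD, so HD runs at -180.00°; with |HD| = 13.4, D = (8.4110, 13.747). HD ⟂ DN, so DN runs at -90.000°; with |DN| = 19.4, N = (8.4110, -5.6532). Then |AN| = |N − A| = 4.9041.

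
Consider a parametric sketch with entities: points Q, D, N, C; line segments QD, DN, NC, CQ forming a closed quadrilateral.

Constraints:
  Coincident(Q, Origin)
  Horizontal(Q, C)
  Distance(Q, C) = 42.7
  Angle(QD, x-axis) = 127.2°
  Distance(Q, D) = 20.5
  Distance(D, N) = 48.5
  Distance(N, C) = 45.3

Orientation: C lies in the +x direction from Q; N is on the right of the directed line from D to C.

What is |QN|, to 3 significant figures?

29.0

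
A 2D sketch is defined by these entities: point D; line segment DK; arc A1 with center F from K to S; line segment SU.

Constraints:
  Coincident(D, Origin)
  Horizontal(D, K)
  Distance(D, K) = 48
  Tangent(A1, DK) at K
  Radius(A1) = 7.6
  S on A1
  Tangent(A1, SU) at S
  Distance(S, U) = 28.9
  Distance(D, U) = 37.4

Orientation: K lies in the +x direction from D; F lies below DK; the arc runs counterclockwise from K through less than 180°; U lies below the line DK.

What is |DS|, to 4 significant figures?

41.83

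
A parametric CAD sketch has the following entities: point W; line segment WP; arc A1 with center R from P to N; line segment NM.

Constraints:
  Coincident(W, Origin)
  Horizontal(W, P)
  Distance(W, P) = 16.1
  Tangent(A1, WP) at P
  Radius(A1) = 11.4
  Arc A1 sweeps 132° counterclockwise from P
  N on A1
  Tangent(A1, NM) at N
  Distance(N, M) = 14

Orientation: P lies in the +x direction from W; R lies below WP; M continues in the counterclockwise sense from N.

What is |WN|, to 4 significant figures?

20.50

Tangency of A1 to WP means the radius RP is perpendicular to WP, so R = P + (0, -11.4) = (16.10, -11.40). On A1, P sits at bearing 90° from R; a 132° counterclockwise sweep puts N at bearing 222°, so N = R + 11.4·(cos 222°, sin 222°) = (7.628, -19.03). Then |WN| = |N − W| = 20.50.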